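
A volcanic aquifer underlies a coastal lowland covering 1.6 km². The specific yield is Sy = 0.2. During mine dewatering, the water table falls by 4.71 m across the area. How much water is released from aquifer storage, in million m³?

ΔV ≈ 1.51 million m³

A = 1.6 km² = 1.6 × 10^6 m²
ΔV = Sy × A × Δh = 0.2 × 1.6 × 10^6 m² × 4.71 m = 1.507 × 10^6 m³
ΔV = 1.507 × 10^6 m³ = 1.507 million m³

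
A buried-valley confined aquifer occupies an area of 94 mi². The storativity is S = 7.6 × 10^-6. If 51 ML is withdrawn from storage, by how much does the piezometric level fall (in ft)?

Δh ≈ 90.4 ft

A = 94 mi² = 2.435 × 10^8 m²
ΔV = 51 ML = 51000 m³
Δh = ΔV / (S × A) = 51000 m³ / (7.6 × 10^-6 × 2.435 × 10^8 m²) = 27.56 m
Δh = 27.56 m = 90.43 ft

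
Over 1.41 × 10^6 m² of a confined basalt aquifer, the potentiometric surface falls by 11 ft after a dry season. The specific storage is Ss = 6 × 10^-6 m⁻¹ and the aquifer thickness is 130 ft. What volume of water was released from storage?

ΔV ≈ 1120 m³

b = 130 ft = 39.62 m
S = Ss × b = 6 × 10^-6 m⁻¹ × 39.62 m = 2.377 × 10^-4
Δh = 11 ft = 3.353 m
ΔV = S × A × Δh = 2.377 × 10^-4 × 1.41 × 10^6 m² × 3.353 m = 1124 m³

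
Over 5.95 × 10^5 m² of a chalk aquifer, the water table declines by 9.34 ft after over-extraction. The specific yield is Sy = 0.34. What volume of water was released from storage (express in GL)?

Δh = 9.34 ft = 2.847 m
ΔV = Sy × A × Δh = 0.34 × 5.95 × 10^5 m² × 2.847 m = 5.759 × 10^5 m³
ΔV = 5.759 × 10^5 m³ = 0.5759 GL

ΔV ≈ 0.576 GL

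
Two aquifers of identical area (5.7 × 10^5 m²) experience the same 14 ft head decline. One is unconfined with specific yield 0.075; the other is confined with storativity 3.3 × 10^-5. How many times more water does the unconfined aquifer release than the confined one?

ΔV_u / ΔV_c ≈ 2270

Δh = 14 ft = 4.267 m
Unconfined: ΔV_u = Sy × A × Δh = 0.075 × 5.7 × 10^5 × 4.267 = 1.824 × 10^5 m³
Confined: ΔV_c = S × A × Δh = 3.3 × 10^-5 × 5.7 × 10^5 × 4.267 = 80.27 m³
Ratio = ΔV_u / ΔV_c = Sy / S = 0.075 / 3.3 × 10^-5 = 2273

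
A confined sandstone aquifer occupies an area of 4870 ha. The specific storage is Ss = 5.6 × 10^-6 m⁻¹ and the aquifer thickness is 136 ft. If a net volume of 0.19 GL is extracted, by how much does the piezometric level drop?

b = 136 ft = 41.45 m
S = Ss × b = 5.6 × 10^-6 m⁻¹ × 41.45 m = 2.321 × 10^-4
A = 4870 ha = 4.87 × 10^7 m²
ΔV = 0.19 GL = 1.9 × 10^5 m³
Δh = ΔV / (S × A) = 1.9 × 10^5 m³ / (2.321 × 10^-4 × 4.87 × 10^7 m²) = 16.81 m

Δh ≈ 16.8 m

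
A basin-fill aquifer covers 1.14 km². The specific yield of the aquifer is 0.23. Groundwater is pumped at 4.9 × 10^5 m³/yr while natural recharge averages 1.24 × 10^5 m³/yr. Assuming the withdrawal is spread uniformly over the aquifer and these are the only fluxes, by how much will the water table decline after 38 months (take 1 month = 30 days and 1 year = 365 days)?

A = 1.14 km² = 1.14 × 10^6 m²
Net abstraction = 4.9 × 10^5 − 1.24 × 10^5 = 3.66 × 10^5 m³/yr
Q_net = 3.66 × 10^5 m³/yr = 1003 m³/d
t = 38 months = 1140 d
ΔV = Q × t = 1003 m³/d × 1140 d = 1.143 × 10^6 m³
Δh = ΔV / (Sy × A) = 1.143 × 10^6 / (0.23 × 1.14 × 10^6) = 4.36 m

Δh ≈ 4.36 m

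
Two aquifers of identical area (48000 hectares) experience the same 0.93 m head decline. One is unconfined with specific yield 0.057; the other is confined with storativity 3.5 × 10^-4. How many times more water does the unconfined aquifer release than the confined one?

ΔV_u / ΔV_c ≈ 163

A = 48000 hectares = 4.8 × 10^8 m²
Unconfined: ΔV_u = Sy × A × Δh = 0.057 × 4.8 × 10^8 × 0.93 = 2.544 × 10^7 m³
Confined: ΔV_c = S × A × Δh = 3.5 × 10^-4 × 4.8 × 10^8 × 0.93 = 1.562 × 10^5 m³
Ratio = ΔV_u / ΔV_c = Sy / S = 0.057 / 3.5 × 10^-4 = 162.9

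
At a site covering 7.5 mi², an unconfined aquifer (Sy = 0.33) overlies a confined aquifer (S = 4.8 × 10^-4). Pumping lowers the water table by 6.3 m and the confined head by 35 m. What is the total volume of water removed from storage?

A = 7.5 mi² = 1.942 × 10^7 m²
Unconfined: ΔV_u = Sy × A × Δh_u = 0.33 × 1.942 × 10^7 × 6.3 = 4.038 × 10^7 m³
Confined: ΔV_c = S × A × Δh_c = 4.8 × 10^-4 × 1.942 × 10^7 × 35 = 3.263 × 10^5 m³
Total ΔV = 4.038 × 10^7 + 3.263 × 10^5 = 4.071 × 10^7 m³

ΔV ≈ 4.07 × 10^7 m³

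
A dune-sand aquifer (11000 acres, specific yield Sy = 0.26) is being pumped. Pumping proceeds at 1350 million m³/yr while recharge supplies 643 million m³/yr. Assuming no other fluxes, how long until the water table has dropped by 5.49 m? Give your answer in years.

A = 11000 acres = 4.452 × 10^7 m²
ΔV = Sy × A × Δh = 0.26 × 4.452 × 10^7 × 5.49 = 6.354 × 10^7 m³
Net withdrawal = 1350 − 643 = 707 million m³/yr = 1.937 × 10^6 m³/d
t = ΔV / Q = 6.354 × 10^7 m³ / 1.937 × 10^6 m³/d = 32.8 d
t = 32.8 d ≈ 0.08987 years

t ≈ 0.0899 years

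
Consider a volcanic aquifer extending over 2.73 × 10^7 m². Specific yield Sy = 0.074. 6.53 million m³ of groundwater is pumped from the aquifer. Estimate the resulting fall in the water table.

Δh ≈ 3.23 m

ΔV = 6.53 million m³ = 6.53 × 10^6 m³
Δh = ΔV / (Sy × A) = 6.53 × 10^6 m³ / (0.074 × 2.73 × 10^7 m²) = 3.232 m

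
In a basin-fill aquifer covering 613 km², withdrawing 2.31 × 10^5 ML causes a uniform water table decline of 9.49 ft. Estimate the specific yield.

A = 613 km² = 6.13 × 10^8 m²
Δh = 9.49 ft = 2.893 m
ΔV = 2.31 × 10^5 ML = 2.31 × 10^8 m³
Sy = ΔV / (A × Δh) = 2.31 × 10^8 m³ / (6.13 × 10^8 m² × 2.893 m) = 0.1303

Sy ≈ 0.13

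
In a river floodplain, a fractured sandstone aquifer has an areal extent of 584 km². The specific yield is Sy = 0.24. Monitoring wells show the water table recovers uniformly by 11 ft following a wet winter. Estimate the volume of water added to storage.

A = 584 km² = 5.84 × 10^8 m²
Δh = 11 ft = 3.353 m
ΔV = Sy × A × Δh = 0.24 × 5.84 × 10^8 m² × 3.353 m = 4.699 × 10^8 m³

ΔV ≈ 4.7 × 10^8 m³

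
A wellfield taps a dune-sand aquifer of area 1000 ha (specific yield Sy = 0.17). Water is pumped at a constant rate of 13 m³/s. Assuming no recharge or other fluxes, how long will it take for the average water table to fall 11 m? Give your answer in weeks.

t ≈ 2.38 weeks

A = 1000 ha = 1 × 10^7 m²
ΔV = Sy × A × Δh = 0.17 × 1 × 10^7 × 11 = 1.87 × 10^7 m³
Q = 13 m³/s = 1.123 × 10^6 m³/d
t = ΔV / Q = 1.87 × 10^7 m³ / 1.123 × 10^6 m³/d = 16.65 d
t = 16.65 d ≈ 2.378 weeks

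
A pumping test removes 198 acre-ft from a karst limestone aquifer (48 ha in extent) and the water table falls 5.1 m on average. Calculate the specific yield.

A = 48 ha = 4.8 × 10^5 m²
ΔV = 198 acre-ft = 2.442 × 10^5 m³
Sy = ΔV / (A × Δh) = 2.442 × 10^5 m³ / (4.8 × 10^5 m² × 5.1 m) = 0.09977

Sy ≈ 0.1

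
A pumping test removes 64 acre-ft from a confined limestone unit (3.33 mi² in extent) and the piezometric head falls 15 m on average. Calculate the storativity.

A = 3.33 mi² = 8.625 × 10^6 m²
ΔV = 64 acre-ft = 78940 m³
S = ΔV / (A × Δh) = 78940 m³ / (8.625 × 10^6 m² × 15 m) = 6.102 × 10^-4

S ≈ 6.1 × 10^-4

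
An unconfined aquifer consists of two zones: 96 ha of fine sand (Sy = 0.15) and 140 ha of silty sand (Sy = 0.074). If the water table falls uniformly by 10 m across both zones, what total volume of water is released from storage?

ΔV ≈ 2.48 × 10^6 m³

A₁ = 96 ha = 9.6 × 10^5 m²; A₂ = 140 ha = 1.4 × 10^6 m²
ΔV₁ = 0.15 × 9.6 × 10^5 × 10 = 1.44 × 10^6 m³
ΔV₂ = 0.074 × 1.4 × 10^6 × 10 = 1.036 × 10^6 m³
ΔV = ΔV₁ + ΔV₂ = 2.476 × 10^6 m³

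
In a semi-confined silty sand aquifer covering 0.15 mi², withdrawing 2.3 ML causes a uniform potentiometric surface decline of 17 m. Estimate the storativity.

S ≈ 3.5 × 10^-4

A = 0.15 mi² = 3.885 × 10^5 m²
ΔV = 2.3 ML = 2300 m³
S = ΔV / (A × Δh) = 2300 m³ / (3.885 × 10^5 m² × 17 m) = 3.482 × 10^-4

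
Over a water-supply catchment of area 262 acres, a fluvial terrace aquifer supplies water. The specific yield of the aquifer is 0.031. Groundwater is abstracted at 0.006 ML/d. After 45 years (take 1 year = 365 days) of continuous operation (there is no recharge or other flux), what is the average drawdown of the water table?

A = 262 acres = 1.06 × 10^6 m²
Q = 0.006 ML/d = 6 m³/d
t = 45 years = 16420 d
ΔV = Q × t = 6 m³/d × 16420 d = 98550 m³
Δh = ΔV / (Sy × A) = 98550 / (0.031 × 1.06 × 10^6) = 2.998 m

Δh ≈ 3 m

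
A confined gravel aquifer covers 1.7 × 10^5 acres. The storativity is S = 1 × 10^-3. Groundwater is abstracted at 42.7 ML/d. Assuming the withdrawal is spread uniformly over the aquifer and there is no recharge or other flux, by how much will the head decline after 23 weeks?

Δh ≈ 9.99 m

A = 1.7 × 10^5 acres = 6.88 × 10^8 m²
Q = 42.7 ML/d = 42700 m³/d
t = 23 weeks = 161 d
ΔV = Q × t = 42700 m³/d × 161 d = 6.875 × 10^6 m³
Δh = ΔV / (S × A) = 6.875 × 10^6 / (0.001 × 6.88 × 10^8) = 9.993 m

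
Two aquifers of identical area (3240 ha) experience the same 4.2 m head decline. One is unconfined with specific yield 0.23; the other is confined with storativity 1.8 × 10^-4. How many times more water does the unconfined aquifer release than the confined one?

A = 3240 ha = 3.24 × 10^7 m²
Unconfined: ΔV_u = Sy × A × Δh = 0.23 × 3.24 × 10^7 × 4.2 = 3.13 × 10^7 m³
Confined: ΔV_c = S × A × Δh = 1.8 × 10^-4 × 3.24 × 10^7 × 4.2 = 24490 m³
Ratio = ΔV_u / ΔV_c = Sy / S = 0.23 / 1.8 × 10^-4 = 1278

ΔV_u / ΔV_c ≈ 1280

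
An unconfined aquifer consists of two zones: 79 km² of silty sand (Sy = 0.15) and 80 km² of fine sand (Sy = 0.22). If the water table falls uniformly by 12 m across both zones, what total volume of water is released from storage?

ΔV ≈ 3.53 × 10^8 m³

A₁ = 79 km² = 7.9 × 10^7 m²; A₂ = 80 km² = 8 × 10^7 m²
ΔV₁ = 0.15 × 7.9 × 10^7 × 12 = 1.422 × 10^8 m³
ΔV₂ = 0.22 × 8 × 10^7 × 12 = 2.112 × 10^8 m³
ΔV = ΔV₁ + ΔV₂ = 3.534 × 10^8 m³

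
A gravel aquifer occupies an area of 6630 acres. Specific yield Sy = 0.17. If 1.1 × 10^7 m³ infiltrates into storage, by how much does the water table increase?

Δh ≈ 2.41 m

A = 6630 acres = 2.683 × 10^7 m²
Δh = ΔV / (Sy × A) = 1.1 × 10^7 m³ / (0.17 × 2.683 × 10^7 m²) = 2.412 m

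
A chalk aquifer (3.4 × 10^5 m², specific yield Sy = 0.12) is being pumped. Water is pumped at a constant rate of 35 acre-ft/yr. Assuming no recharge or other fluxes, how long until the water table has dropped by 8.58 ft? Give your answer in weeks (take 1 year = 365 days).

Δh = 8.58 ft = 2.615 m
ΔV = Sy × A × Δh = 0.12 × 3.4 × 10^5 × 2.615 = 1.067 × 10^5 m³
Q = 35 acre-ft/yr = 118.3 m³/d
t = ΔV / Q = 1.067 × 10^5 m³ / 118.3 m³/d = 902.1 d
t = 902.1 d ≈ 128.9 weeks

t ≈ 129 weeks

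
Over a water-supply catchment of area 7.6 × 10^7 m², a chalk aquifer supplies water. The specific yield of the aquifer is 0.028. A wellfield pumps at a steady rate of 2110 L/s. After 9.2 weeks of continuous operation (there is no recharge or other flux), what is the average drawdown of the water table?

Δh ≈ 5.52 m

Q = 2110 L/s = 1.823 × 10^5 m³/d
t = 9.2 weeks = 64.4 d
ΔV = Q × t = 1.823 × 10^5 m³/d × 64.4 d = 1.174 × 10^7 m³
Δh = ΔV / (Sy × A) = 1.174 × 10^7 / (0.028 × 7.6 × 10^7) = 5.517 m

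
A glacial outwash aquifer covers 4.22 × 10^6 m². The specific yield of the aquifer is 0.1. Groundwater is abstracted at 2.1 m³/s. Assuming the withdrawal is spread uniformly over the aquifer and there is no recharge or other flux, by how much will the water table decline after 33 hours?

Q = 2.1 m³/s = 1.814 × 10^5 m³/d
t = 33 hours = 1.375 d
ΔV = Q × t = 1.814 × 10^5 m³/d × 1.375 d = 2.495 × 10^5 m³
Δh = ΔV / (Sy × A) = 2.495 × 10^5 / (0.1 × 4.22 × 10^6) = 0.5912 m

Δh ≈ 0.591 m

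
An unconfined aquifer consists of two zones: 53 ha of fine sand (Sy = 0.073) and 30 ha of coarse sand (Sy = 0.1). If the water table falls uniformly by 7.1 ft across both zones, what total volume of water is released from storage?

A₁ = 53 ha = 5.3 × 10^5 m²; A₂ = 30 ha = 3 × 10^5 m²
Δh = 7.1 ft = 2.164 m
ΔV₁ = 0.073 × 5.3 × 10^5 × 2.164 = 83730 m³
ΔV₂ = 0.1 × 3 × 10^5 × 2.164 = 64920 m³
ΔV = ΔV₁ + ΔV₂ = 1.487 × 10^5 m³

ΔV ≈ 1.49 × 10^5 m³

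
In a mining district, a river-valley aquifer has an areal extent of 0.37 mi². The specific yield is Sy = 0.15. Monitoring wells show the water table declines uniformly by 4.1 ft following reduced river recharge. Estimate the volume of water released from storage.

A = 0.37 mi² = 9.583 × 10^5 m²
Δh = 4.1 ft = 1.25 m
ΔV = Sy × A × Δh = 0.15 × 9.583 × 10^5 m² × 1.25 m = 1.796 × 10^5 m³

ΔV ≈ 1.8 × 10^5 m³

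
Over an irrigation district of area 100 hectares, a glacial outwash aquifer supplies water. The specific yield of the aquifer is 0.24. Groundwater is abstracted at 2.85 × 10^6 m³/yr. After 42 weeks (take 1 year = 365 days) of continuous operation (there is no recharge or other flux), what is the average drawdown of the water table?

Δh ≈ 9.57 m

A = 100 hectares = 1 × 10^6 m²
Q = 2.85 × 10^6 m³/yr = 7808 m³/d
t = 42 weeks = 294 d
ΔV = Q × t = 7808 m³/d × 294 d = 2.296 × 10^6 m³
Δh = ΔV / (Sy × A) = 2.296 × 10^6 / (0.24 × 1 × 10^6) = 9.565 m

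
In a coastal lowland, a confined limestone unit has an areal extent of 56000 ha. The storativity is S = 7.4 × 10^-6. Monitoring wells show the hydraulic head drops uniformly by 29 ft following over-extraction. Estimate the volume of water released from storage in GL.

A = 56000 ha = 5.6 × 10^8 m²
Δh = 29 ft = 8.839 m
ΔV = S × A × Δh = 7.4 × 10^-6 × 5.6 × 10^8 m² × 8.839 m = 36630 m³
ΔV = 36630 m³ = 0.03663 GL

ΔV ≈ 0.0366 GL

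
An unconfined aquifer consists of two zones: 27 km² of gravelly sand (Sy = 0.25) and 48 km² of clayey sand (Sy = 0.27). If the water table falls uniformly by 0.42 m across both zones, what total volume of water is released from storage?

ΔV ≈ 8.28 × 10^6 m³

A₁ = 27 km² = 2.7 × 10^7 m²; A₂ = 48 km² = 4.8 × 10^7 m²
ΔV₁ = 0.25 × 2.7 × 10^7 × 0.42 = 2.835 × 10^6 m³
ΔV₂ = 0.27 × 4.8 × 10^7 × 0.42 = 5.443 × 10^6 m³
ΔV = ΔV₁ + ΔV₂ = 8.278 × 10^6 m³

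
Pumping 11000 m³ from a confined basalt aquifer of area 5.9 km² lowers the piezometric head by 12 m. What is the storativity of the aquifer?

S ≈ 1.6 × 10^-4

A = 5.9 km² = 5.9 × 10^6 m²
S = ΔV / (A × Δh) = 11000 m³ / (5.9 × 10^6 m² × 12 m) = 1.554 × 10^-4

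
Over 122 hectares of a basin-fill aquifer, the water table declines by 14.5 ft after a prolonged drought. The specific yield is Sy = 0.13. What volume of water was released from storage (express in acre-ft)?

ΔV ≈ 568 acre-ft

A = 122 hectares = 1.22 × 10^6 m²
Δh = 14.5 ft = 4.42 m
ΔV = Sy × A × Δh = 0.13 × 1.22 × 10^6 m² × 4.42 m = 7.009 × 10^5 m³
ΔV = 7.009 × 10^5 m³ = 568.3 acre-ft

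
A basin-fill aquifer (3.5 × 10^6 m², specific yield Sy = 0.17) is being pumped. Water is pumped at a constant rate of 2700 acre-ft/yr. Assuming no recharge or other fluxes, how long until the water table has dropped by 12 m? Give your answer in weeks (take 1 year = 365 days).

ΔV = Sy × A × Δh = 0.17 × 3.5 × 10^6 × 12 = 7.14 × 10^6 m³
Q = 2700 acre-ft/yr = 9124 m³/d
t = ΔV / Q = 7.14 × 10^6 m³ / 9124 m³/d = 782.5 d
t = 782.5 d ≈ 111.8 weeks

t ≈ 112 weeks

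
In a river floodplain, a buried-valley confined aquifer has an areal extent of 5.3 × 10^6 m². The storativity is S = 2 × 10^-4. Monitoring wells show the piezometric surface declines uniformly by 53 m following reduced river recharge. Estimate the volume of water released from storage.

ΔV ≈ 56200 m³

ΔV = S × A × Δh = 2 × 10^-4 × 5.3 × 10^6 m² × 53 m = 56180 m³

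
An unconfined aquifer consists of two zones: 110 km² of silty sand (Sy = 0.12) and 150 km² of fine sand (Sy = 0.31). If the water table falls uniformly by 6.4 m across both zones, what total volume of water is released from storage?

ΔV ≈ 3.82 × 10^8 m³

A₁ = 110 km² = 1.1 × 10^8 m²; A₂ = 150 km² = 1.5 × 10^8 m²
ΔV₁ = 0.12 × 1.1 × 10^8 × 6.4 = 8.448 × 10^7 m³
ΔV₂ = 0.31 × 1.5 × 10^8 × 6.4 = 2.976 × 10^8 m³
ΔV = ΔV₁ + ΔV₂ = 3.821 × 10^8 m³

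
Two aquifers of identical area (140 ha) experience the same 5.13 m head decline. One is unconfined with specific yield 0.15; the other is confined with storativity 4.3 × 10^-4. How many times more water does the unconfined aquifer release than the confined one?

ΔV_u / ΔV_c ≈ 349

A = 140 ha = 1.4 × 10^6 m²
Unconfined: ΔV_u = Sy × A × Δh = 0.15 × 1.4 × 10^6 × 5.13 = 1.077 × 10^6 m³
Confined: ΔV_c = S × A × Δh = 4.3 × 10^-4 × 1.4 × 10^6 × 5.13 = 3088 m³
Ratio = ΔV_u / ΔV_c = Sy / S = 0.15 / 4.3 × 10^-4 = 348.8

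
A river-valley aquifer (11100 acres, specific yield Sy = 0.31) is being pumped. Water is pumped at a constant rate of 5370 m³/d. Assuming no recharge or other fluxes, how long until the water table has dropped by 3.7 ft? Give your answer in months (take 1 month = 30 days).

t ≈ 97.5 months

A = 11100 acres = 4.492 × 10^7 m²
Δh = 3.7 ft = 1.128 m
ΔV = Sy × A × Δh = 0.31 × 4.492 × 10^7 × 1.128 = 1.57 × 10^7 m³
t = ΔV / Q = 1.57 × 10^7 m³ / 5370 m³/d = 2924 d
t = 2924 d ≈ 97.48 months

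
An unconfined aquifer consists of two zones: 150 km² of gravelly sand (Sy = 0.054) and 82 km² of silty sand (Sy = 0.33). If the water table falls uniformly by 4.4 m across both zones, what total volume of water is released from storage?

A₁ = 150 km² = 1.5 × 10^8 m²; A₂ = 82 km² = 8.2 × 10^7 m²
ΔV₁ = 0.054 × 1.5 × 10^8 × 4.4 = 3.564 × 10^7 m³
ΔV₂ = 0.33 × 8.2 × 10^7 × 4.4 = 1.191 × 10^8 m³
ΔV = ΔV₁ + ΔV₂ = 1.547 × 10^8 m³

ΔV ≈ 1.55 × 10^8 m³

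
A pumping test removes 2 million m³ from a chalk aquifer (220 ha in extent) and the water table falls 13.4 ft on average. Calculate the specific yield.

Sy ≈ 0.22

A = 220 ha = 2.2 × 10^6 m²
Δh = 13.4 ft = 4.084 m
ΔV = 2 million m³ = 2 × 10^6 m³
Sy = ΔV / (A × Δh) = 2 × 10^6 m³ / (2.2 × 10^6 m² × 4.084 m) = 0.2226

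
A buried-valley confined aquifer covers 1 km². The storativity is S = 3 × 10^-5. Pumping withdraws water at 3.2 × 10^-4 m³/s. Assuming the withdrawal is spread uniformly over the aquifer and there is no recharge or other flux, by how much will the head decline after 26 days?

A = 1 km² = 1 × 10^6 m²
Q = 3.2 × 10^-4 m³/s = 27.65 m³/d
ΔV = Q × t = 27.65 m³/d × 26 d = 718.8 m³
Δh = ΔV / (S × A) = 718.8 / (3 × 10^-5 × 1 × 10^6) = 23.96 m

Δh ≈ 24 m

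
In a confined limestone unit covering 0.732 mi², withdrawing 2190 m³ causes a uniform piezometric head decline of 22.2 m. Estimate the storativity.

A = 0.732 mi² = 1.896 × 10^6 m²
S = ΔV / (A × Δh) = 2190 m³ / (1.896 × 10^6 m² × 22.2 m) = 5.203 × 10^-5

S ≈ 5.2 × 10^-5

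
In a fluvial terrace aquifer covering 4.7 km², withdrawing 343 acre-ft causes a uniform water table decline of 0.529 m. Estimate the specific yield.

Sy ≈ 0.17

A = 4.7 km² = 4.7 × 10^6 m²
ΔV = 343 acre-ft = 4.231 × 10^5 m³
Sy = ΔV / (A × Δh) = 4.231 × 10^5 m³ / (4.7 × 10^6 m² × 0.529 m) = 0.1702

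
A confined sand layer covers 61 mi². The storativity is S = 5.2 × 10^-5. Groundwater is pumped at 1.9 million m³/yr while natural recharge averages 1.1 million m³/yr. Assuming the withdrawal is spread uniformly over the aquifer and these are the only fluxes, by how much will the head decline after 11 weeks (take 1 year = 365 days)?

Δh ≈ 20.5 m

A = 61 mi² = 1.58 × 10^8 m²
Net abstraction = 1.9 − 1.1 = 0.8 million m³/yr
Q_net = 0.8 million m³/yr = 2192 m³/d
t = 11 weeks = 77 d
ΔV = Q × t = 2192 m³/d × 77 d = 1.688 × 10^5 m³
Δh = ΔV / (S × A) = 1.688 × 10^5 / (5.2 × 10^-5 × 1.58 × 10^8) = 20.54 m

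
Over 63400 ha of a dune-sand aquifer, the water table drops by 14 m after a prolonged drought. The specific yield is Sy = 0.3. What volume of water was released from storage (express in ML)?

ΔV ≈ 2.66 × 10^6 ML

A = 63400 ha = 6.34 × 10^8 m²
ΔV = Sy × A × Δh = 0.3 × 6.34 × 10^8 m² × 14 m = 2.663 × 10^9 m³
ΔV = 2.663 × 10^9 m³ = 2.663 × 10^6 ML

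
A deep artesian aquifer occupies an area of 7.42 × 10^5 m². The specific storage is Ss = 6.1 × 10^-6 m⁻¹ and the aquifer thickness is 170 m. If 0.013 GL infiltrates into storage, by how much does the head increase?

S = Ss × b = 6.1 × 10^-6 m⁻¹ × 170 m = 1.037 × 10^-3
ΔV = 0.013 GL = 13000 m³
Δh = ΔV / (S × A) = 13000 m³ / (0.001037 × 7.42 × 10^5 m²) = 16.9 m

Δh ≈ 16.9 m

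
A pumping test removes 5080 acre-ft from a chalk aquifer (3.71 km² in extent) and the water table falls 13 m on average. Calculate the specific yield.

A = 3.71 km² = 3.71 × 10^6 m²
ΔV = 5080 acre-ft = 6.266 × 10^6 m³
Sy = ΔV / (A × Δh) = 6.266 × 10^6 m³ / (3.71 × 10^6 m² × 13 m) = 0.1299

Sy ≈ 0.13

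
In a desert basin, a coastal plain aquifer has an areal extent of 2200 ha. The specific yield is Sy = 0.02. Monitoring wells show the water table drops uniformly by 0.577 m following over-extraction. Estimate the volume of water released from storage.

A = 2200 ha = 2.2 × 10^7 m²
ΔV = Sy × A × Δh = 0.02 × 2.2 × 10^7 m² × 0.577 m = 2.539 × 10^5 m³

ΔV ≈ 2.54 × 10^5 m³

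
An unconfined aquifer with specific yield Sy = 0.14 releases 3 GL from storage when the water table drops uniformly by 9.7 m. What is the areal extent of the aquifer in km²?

A ≈ 2.21 km²

ΔV = 3 GL = 3 × 10^6 m³
A = ΔV / (Sy × Δh) = 3 × 10^6 / (0.14 × 9.7) = 2.209 × 10^6 m²
A = 2.209 × 10^6 m² = 2.209 km²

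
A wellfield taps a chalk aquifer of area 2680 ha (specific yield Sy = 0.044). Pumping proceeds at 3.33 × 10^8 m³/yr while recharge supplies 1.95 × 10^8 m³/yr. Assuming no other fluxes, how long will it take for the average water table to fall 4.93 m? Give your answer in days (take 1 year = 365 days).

A = 2680 ha = 2.68 × 10^7 m²
ΔV = Sy × A × Δh = 0.044 × 2.68 × 10^7 × 4.93 = 5.813 × 10^6 m³
Net withdrawal = 3.33 × 10^8 − 1.95 × 10^8 = 1.38 × 10^8 m³/yr = 3.781 × 10^5 m³/d
t = ΔV / Q = 5.813 × 10^6 m³ / 3.781 × 10^5 m³/d = 15.38 d

t ≈ 15.4 days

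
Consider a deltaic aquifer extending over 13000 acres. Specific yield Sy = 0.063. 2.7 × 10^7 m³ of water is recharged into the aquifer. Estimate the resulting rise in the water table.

Δh ≈ 8.15 m

A = 13000 acres = 5.261 × 10^7 m²
Δh = ΔV / (Sy × A) = 2.7 × 10^7 m³ / (0.063 × 5.261 × 10^7 m²) = 8.146 m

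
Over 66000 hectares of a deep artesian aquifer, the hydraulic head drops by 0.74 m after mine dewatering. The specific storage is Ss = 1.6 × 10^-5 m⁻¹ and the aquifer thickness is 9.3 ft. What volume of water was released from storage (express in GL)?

b = 9.3 ft = 2.835 m
S = Ss × b = 1.6 × 10^-5 m⁻¹ × 2.835 m = 4.535 × 10^-5
A = 66000 hectares = 6.6 × 10^8 m²
ΔV = S × A × Δh = 4.535 × 10^-5 × 6.6 × 10^8 m² × 0.74 m = 22150 m³
ΔV = 22150 m³ = 0.02215 GL

ΔV ≈ 0.0222 GL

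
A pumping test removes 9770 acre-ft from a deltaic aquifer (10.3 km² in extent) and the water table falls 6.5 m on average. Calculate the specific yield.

A = 10.3 km² = 1.03 × 10^7 m²
ΔV = 9770 acre-ft = 1.205 × 10^7 m³
Sy = ΔV / (A × Δh) = 1.205 × 10^7 m³ / (1.03 × 10^7 m² × 6.5 m) = 0.18

Sy ≈ 0.18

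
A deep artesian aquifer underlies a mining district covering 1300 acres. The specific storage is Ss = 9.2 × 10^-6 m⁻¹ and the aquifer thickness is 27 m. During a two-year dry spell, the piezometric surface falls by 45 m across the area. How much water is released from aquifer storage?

ΔV ≈ 58800 m³

S = Ss × b = 9.2 × 10^-6 m⁻¹ × 27 m = 2.484 × 10^-4
A = 1300 acres = 5.261 × 10^6 m²
ΔV = S × A × Δh = 2.484 × 10^-4 × 5.261 × 10^6 m² × 45 m = 58810 m³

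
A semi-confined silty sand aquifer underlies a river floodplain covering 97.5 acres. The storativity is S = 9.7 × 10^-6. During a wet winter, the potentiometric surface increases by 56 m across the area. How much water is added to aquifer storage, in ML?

A = 97.5 acres = 3.946 × 10^5 m²
ΔV = S × A × Δh = 9.7 × 10^-6 × 3.946 × 10^5 m² × 56 m = 214.3 m³
ΔV = 214.3 m³ = 0.2143 ML

ΔV ≈ 0.214 ML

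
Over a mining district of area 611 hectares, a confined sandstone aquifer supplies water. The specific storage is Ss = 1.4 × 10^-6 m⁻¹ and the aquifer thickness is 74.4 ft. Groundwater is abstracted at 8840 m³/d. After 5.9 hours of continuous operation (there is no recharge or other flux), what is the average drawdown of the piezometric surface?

Δh ≈ 11.2 m

b = 74.4 ft = 22.68 m
S = Ss × b = 1.4 × 10^-6 m⁻¹ × 22.68 m = 3.175 × 10^-5
A = 611 hectares = 6.11 × 10^6 m²
t = 5.9 hours = 0.2458 d
ΔV = Q × t = 8840 m³/d × 0.2458 d = 2173 m³
Δh = ΔV / (S × A) = 2173 / (3.175 × 10^-5 × 6.11 × 10^6) = 11.2 m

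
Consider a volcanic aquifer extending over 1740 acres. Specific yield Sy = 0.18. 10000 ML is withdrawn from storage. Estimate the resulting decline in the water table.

A = 1740 acres = 7.042 × 10^6 m²
ΔV = 10000 ML = 1 × 10^7 m³
Δh = ΔV / (Sy × A) = 1 × 10^7 m³ / (0.18 × 7.042 × 10^6 m²) = 7.89 m

Δh ≈ 7.89 m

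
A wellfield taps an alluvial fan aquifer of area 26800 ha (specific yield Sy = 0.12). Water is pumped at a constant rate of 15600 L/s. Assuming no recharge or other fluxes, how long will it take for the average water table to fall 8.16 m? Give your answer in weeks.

A = 26800 ha = 2.68 × 10^8 m²
ΔV = Sy × A × Δh = 0.12 × 2.68 × 10^8 × 8.16 = 2.624 × 10^8 m³
Q = 15600 L/s = 1.348 × 10^6 m³/d
t = ΔV / Q = 2.624 × 10^8 m³ / 1.348 × 10^6 m³/d = 194.7 d
t = 194.7 d ≈ 27.81 weeks

t ≈ 27.8 weeks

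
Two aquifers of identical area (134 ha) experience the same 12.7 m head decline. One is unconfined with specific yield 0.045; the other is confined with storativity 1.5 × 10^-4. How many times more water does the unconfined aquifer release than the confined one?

ΔV_u / ΔV_c ≈ 300

A = 134 ha = 1.34 × 10^6 m²
Unconfined: ΔV_u = Sy × A × Δh = 0.045 × 1.34 × 10^6 × 12.7 = 7.658 × 10^5 m³
Confined: ΔV_c = S × A × Δh = 1.5 × 10^-4 × 1.34 × 10^6 × 12.7 = 2553 m³
Ratio = ΔV_u / ΔV_c = Sy / S = 0.045 / 1.5 × 10^-4 = 300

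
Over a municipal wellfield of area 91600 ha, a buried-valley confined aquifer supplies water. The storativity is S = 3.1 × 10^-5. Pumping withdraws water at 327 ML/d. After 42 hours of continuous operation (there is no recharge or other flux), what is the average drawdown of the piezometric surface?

Δh ≈ 20.2 m

A = 91600 ha = 9.16 × 10^8 m²
Q = 327 ML/d = 3.27 × 10^5 m³/d
t = 42 hours = 1.75 d
ΔV = Q × t = 3.27 × 10^5 m³/d × 1.75 d = 5.723 × 10^5 m³
Δh = ΔV / (S × A) = 5.723 × 10^5 / (3.1 × 10^-5 × 9.16 × 10^8) = 20.15 m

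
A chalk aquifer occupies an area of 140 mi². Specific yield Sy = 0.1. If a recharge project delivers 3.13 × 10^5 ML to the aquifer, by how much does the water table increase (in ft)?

A = 140 mi² = 3.626 × 10^8 m²
ΔV = 3.13 × 10^5 ML = 3.13 × 10^8 m³
Δh = ΔV / (Sy × A) = 3.13 × 10^8 m³ / (0.1 × 3.626 × 10^8 m²) = 8.632 m
Δh = 8.632 m = 28.32 ft

Δh ≈ 28.3 ft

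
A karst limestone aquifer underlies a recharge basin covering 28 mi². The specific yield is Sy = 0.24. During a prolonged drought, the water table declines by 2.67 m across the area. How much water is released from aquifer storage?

ΔV ≈ 4.65 × 10^7 m³

A = 28 mi² = 7.252 × 10^7 m²
ΔV = Sy × A × Δh = 0.24 × 7.252 × 10^7 m² × 2.67 m = 4.647 × 10^7 m³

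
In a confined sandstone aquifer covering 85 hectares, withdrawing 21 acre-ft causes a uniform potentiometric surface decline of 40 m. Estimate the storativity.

A = 85 hectares = 8.5 × 10^5 m²
ΔV = 21 acre-ft = 25900 m³
S = ΔV / (A × Δh) = 25900 m³ / (8.5 × 10^5 m² × 40 m) = 7.619 × 10^-4

S ≈ 7.6 × 10^-4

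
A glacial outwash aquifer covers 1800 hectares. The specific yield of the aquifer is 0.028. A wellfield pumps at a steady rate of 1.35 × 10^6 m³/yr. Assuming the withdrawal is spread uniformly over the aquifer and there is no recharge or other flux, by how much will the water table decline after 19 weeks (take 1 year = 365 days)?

A = 1800 hectares = 1.8 × 10^7 m²
Q = 1.35 × 10^6 m³/yr = 3699 m³/d
t = 19 weeks = 133 d
ΔV = Q × t = 3699 m³/d × 133 d = 4.919 × 10^5 m³
Δh = ΔV / (Sy × A) = 4.919 × 10^5 / (0.028 × 1.8 × 10^7) = 0.976 m

Δh ≈ 0.976 m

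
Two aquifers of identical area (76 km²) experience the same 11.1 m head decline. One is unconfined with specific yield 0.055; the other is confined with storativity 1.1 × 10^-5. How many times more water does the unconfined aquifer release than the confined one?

A = 76 km² = 7.6 × 10^7 m²
Unconfined: ΔV_u = Sy × A × Δh = 0.055 × 7.6 × 10^7 × 11.1 = 4.64 × 10^7 m³
Confined: ΔV_c = S × A × Δh = 1.1 × 10^-5 × 7.6 × 10^7 × 11.1 = 9280 m³
Ratio = ΔV_u / ΔV_c = Sy / S = 0.055 / 1.1 × 10^-5 = 5000

ΔV_u / ΔV_c ≈ 5000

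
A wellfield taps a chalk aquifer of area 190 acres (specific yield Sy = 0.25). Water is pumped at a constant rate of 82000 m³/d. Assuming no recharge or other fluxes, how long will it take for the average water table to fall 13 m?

t ≈ 30.5 days

A = 190 acres = 7.689 × 10^5 m²
ΔV = Sy × A × Δh = 0.25 × 7.689 × 10^5 × 13 = 2.499 × 10^6 m³
t = ΔV / Q = 2.499 × 10^6 m³ / 82000 m³/d = 30.47 d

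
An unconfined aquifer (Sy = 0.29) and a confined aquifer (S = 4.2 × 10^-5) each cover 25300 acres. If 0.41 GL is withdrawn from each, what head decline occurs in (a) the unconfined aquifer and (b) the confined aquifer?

Δh_u ≈ 0.0138 m; Δh_c ≈ 95.3 m

A = 25300 acres = 1.024 × 10^8 m²
ΔV = 0.41 GL = 4.1 × 10^5 m³
Unconfined: Δh_u = ΔV/(Sy·A) = 4.1 × 10^5/(0.29 × 1.024 × 10^8) = 0.01381 m
Confined: Δh_c = ΔV/(S·A) = 4.1 × 10^5/(4.2 × 10^-5 × 1.024 × 10^8) = 95.34 m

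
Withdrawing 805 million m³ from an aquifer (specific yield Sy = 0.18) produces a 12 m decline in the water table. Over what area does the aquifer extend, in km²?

ΔV = 805 million m³ = 8.05 × 10^8 m³
A = ΔV / (Sy × Δh) = 8.05 × 10^8 / (0.18 × 12) = 3.727 × 10^8 m²
A = 3.727 × 10^8 m² = 372.7 km²

A ≈ 373 km²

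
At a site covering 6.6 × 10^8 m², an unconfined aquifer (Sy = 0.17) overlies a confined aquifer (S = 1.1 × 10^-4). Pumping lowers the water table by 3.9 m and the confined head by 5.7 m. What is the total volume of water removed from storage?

Unconfined: ΔV_u = Sy × A × Δh_u = 0.17 × 6.6 × 10^8 × 3.9 = 4.376 × 10^8 m³
Confined: ΔV_c = S × A × Δh_c = 1.1 × 10^-4 × 6.6 × 10^8 × 5.7 = 4.138 × 10^5 m³
Total ΔV = 4.376 × 10^8 + 4.138 × 10^5 = 4.38 × 10^8 m³

ΔV ≈ 4.38 × 10^8 m³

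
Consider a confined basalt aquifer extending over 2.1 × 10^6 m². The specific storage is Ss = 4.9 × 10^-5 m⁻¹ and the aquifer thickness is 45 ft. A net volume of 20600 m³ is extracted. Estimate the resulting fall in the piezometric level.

b = 45 ft = 13.72 m
S = Ss × b = 4.9 × 10^-5 m⁻¹ × 13.72 m = 6.721 × 10^-4
Δh = ΔV / (S × A) = 20600 m³ / (6.721 × 10^-4 × 2.1 × 10^6 m²) = 14.6 m

Δh ≈ 14.6 m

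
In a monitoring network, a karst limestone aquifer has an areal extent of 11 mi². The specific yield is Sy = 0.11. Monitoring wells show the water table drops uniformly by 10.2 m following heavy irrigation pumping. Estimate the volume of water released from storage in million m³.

A = 11 mi² = 2.849 × 10^7 m²
ΔV = Sy × A × Δh = 0.11 × 2.849 × 10^7 m² × 10.2 m = 3.197 × 10^7 m³
ΔV = 3.197 × 10^7 m³ = 31.97 million m³

ΔV ≈ 32 million m³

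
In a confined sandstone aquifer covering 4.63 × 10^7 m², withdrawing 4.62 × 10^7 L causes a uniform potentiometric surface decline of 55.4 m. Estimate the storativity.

S ≈ 1.8 × 10^-5

ΔV = 4.62 × 10^7 L = 46200 m³
S = ΔV / (A × Δh) = 46200 m³ / (4.63 × 10^7 m² × 55.4 m) = 1.801 × 10^-5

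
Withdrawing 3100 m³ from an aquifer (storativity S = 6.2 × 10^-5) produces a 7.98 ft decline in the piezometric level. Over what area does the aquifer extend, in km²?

A ≈ 20.6 km²

Δh = 7.98 ft = 2.432 m
A = ΔV / (S × Δh) = 3100 / (6.2 × 10^-5 × 2.432) = 2.056 × 10^7 m²
A = 2.056 × 10^7 m² = 20.56 km²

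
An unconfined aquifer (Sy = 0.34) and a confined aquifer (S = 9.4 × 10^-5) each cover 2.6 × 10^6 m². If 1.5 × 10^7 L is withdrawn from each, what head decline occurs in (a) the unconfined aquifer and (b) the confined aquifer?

Δh_u ≈ 0.017 m; Δh_c ≈ 61.4 m

ΔV = 1.5 × 10^7 L = 15000 m³
Unconfined: Δh_u = ΔV/(Sy·A) = 15000/(0.34 × 2.6 × 10^6) = 0.01697 m
Confined: Δh_c = ΔV/(S·A) = 15000/(9.4 × 10^-5 × 2.6 × 10^6) = 61.37 m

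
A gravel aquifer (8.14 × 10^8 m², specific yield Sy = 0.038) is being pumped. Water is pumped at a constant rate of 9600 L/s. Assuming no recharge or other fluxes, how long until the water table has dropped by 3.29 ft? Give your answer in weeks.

t ≈ 5.34 weeks

Δh = 3.29 ft = 1.003 m
ΔV = Sy × A × Δh = 0.038 × 8.14 × 10^8 × 1.003 = 3.102 × 10^7 m³
Q = 9600 L/s = 8.294 × 10^5 m³/d
t = ΔV / Q = 3.102 × 10^7 m³ / 8.294 × 10^5 m³/d = 37.4 d
t = 37.4 d ≈ 5.342 weeks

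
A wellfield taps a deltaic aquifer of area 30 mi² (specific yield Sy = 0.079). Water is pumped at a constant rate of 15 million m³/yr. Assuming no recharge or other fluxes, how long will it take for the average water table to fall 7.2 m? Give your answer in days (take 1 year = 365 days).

t ≈ 1080 days

A = 30 mi² = 7.77 × 10^7 m²
ΔV = Sy × A × Δh = 0.079 × 7.77 × 10^7 × 7.2 = 4.42 × 10^7 m³
Q = 15 million m³/yr = 41100 m³/d
t = ΔV / Q = 4.42 × 10^7 m³ / 41100 m³/d = 1075 d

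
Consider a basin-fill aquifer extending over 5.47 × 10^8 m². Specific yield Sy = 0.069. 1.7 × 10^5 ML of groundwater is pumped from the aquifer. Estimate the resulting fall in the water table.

Δh ≈ 4.5 m

ΔV = 1.7 × 10^5 ML = 1.7 × 10^8 m³
Δh = ΔV / (Sy × A) = 1.7 × 10^8 m³ / (0.069 × 5.47 × 10^8 m²) = 4.504 m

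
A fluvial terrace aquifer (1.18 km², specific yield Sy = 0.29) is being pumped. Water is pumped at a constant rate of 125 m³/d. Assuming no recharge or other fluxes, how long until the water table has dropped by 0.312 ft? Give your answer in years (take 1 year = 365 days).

A = 1.18 km² = 1.18 × 10^6 m²
Δh = 0.312 ft = 0.0951 m
ΔV = Sy × A × Δh = 0.29 × 1.18 × 10^6 × 0.0951 = 32540 m³
t = ΔV / Q = 32540 m³ / 125 m³/d = 260.3 d
t = 260.3 d ≈ 0.7133 years

t ≈ 0.713 years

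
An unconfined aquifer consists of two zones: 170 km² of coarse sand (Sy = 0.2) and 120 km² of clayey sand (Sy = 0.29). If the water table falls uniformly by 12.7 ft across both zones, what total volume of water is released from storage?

A₁ = 170 km² = 1.7 × 10^8 m²; A₂ = 120 km² = 1.2 × 10^8 m²
Δh = 12.7 ft = 3.871 m
ΔV₁ = 0.2 × 1.7 × 10^8 × 3.871 = 1.316 × 10^8 m³
ΔV₂ = 0.29 × 1.2 × 10^8 × 3.871 = 1.347 × 10^8 m³
ΔV = ΔV₁ + ΔV₂ = 2.663 × 10^8 m³

ΔV ≈ 2.66 × 10^8 m³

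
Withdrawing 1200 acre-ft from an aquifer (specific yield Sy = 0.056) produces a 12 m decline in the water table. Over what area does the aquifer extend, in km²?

ΔV = 1200 acre-ft = 1.48 × 10^6 m³
A = ΔV / (Sy × Δh) = 1.48 × 10^6 / (0.056 × 12) = 2.203 × 10^6 m²
A = 2.203 × 10^6 m² = 2.203 km²

A ≈ 2.2 km²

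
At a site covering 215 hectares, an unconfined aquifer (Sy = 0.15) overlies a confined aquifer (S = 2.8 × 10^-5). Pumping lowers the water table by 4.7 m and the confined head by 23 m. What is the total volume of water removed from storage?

A = 215 hectares = 2.15 × 10^6 m²
Unconfined: ΔV_u = Sy × A × Δh_u = 0.15 × 2.15 × 10^6 × 4.7 = 1.516 × 10^6 m³
Confined: ΔV_c = S × A × Δh_c = 2.8 × 10^-5 × 2.15 × 10^6 × 23 = 1385 m³
Total ΔV = 1.516 × 10^6 + 1385 = 1.517 × 10^6 m³

ΔV ≈ 1.52 × 10^6 m³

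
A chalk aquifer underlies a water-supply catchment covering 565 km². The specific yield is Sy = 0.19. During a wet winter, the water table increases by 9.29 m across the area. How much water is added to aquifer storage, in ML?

ΔV ≈ 9.97 × 10^5 ML

A = 565 km² = 5.65 × 10^8 m²
ΔV = Sy × A × Δh = 0.19 × 5.65 × 10^8 m² × 9.29 m = 9.973 × 10^8 m³
ΔV = 9.973 × 10^8 m³ = 9.973 × 10^5 ML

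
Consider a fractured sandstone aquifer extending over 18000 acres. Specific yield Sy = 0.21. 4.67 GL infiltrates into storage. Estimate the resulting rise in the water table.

Δh ≈ 0.305 m

A = 18000 acres = 7.284 × 10^7 m²
ΔV = 4.67 GL = 4.67 × 10^6 m³
Δh = ΔV / (Sy × A) = 4.67 × 10^6 m³ / (0.21 × 7.284 × 10^7 m²) = 0.3053 m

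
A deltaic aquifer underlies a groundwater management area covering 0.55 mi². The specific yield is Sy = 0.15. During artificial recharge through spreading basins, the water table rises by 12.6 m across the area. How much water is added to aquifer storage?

A = 0.55 mi² = 1.424 × 10^6 m²
ΔV = Sy × A × Δh = 0.15 × 1.424 × 10^6 m² × 12.6 m = 2.692 × 10^6 m³

ΔV ≈ 2.69 × 10^6 m³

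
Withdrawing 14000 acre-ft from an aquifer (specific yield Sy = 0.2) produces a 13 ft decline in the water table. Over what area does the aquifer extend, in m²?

A ≈ 2.18 × 10^7 m²

Δh = 13 ft = 3.962 m
ΔV = 14000 acre-ft = 1.727 × 10^7 m³
A = ΔV / (Sy × Δh) = 1.727 × 10^7 / (0.2 × 3.962) = 2.179 × 10^7 m²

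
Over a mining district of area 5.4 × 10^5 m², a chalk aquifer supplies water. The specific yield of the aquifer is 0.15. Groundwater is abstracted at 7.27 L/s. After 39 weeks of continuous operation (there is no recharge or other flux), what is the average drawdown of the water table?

Q = 7.27 L/s = 628.1 m³/d
t = 39 weeks = 273 d
ΔV = Q × t = 628.1 m³/d × 273 d = 1.715 × 10^5 m³
Δh = ΔV / (Sy × A) = 1.715 × 10^5 / (0.15 × 5.4 × 10^5) = 2.117 m

Δh ≈ 2.12 m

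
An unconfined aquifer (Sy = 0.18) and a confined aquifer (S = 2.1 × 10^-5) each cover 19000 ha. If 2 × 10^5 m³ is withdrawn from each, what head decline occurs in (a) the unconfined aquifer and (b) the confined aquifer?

Δh_u ≈ 0.00585 m; Δh_c ≈ 50.1 m

A = 19000 ha = 1.9 × 10^8 m²
Unconfined: Δh_u = ΔV/(Sy·A) = 2 × 10^5/(0.18 × 1.9 × 10^8) = 0.005848 m
Confined: Δh_c = ΔV/(S·A) = 2 × 10^5/(2.1 × 10^-5 × 1.9 × 10^8) = 50.13 m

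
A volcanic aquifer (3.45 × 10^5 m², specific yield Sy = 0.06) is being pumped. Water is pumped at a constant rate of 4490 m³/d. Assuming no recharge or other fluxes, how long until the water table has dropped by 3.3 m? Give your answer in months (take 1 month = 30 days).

t ≈ 0.507 months

ΔV = Sy × A × Δh = 0.06 × 3.45 × 10^5 × 3.3 = 68310 m³
t = ΔV / Q = 68310 m³ / 4490 m³/d = 15.21 d
t = 15.21 d ≈ 0.5071 months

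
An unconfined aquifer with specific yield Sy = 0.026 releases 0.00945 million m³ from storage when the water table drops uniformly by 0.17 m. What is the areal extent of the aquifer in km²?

A ≈ 2.14 km²

ΔV = 0.00945 million m³ = 9450 m³
A = ΔV / (Sy × Δh) = 9450 / (0.026 × 0.17) = 2.138 × 10^6 m²
A = 2.138 × 10^6 m² = 2.138 km²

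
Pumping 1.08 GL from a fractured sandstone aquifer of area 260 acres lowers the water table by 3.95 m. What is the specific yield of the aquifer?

A = 260 acres = 1.052 × 10^6 m²
ΔV = 1.08 GL = 1.08 × 10^6 m³
Sy = ΔV / (A × Δh) = 1.08 × 10^6 m³ / (1.052 × 10^6 m² × 3.95 m) = 0.2599

Sy ≈ 0.26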